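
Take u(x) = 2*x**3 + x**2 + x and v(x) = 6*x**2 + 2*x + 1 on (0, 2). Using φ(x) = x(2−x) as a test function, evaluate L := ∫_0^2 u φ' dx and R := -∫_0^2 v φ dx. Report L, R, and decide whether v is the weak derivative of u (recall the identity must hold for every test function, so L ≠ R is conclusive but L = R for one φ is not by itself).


LHS = -68/5, RHS = -68/5. Yes, v = u' weakly.

u(x) = 2*x**3 + x**2 + x, classical derivative u'(x) = 6*x**2 + 2*x + 1.
φ(x) = x(2−x), so φ'(x) = 2 - 2*x.
Note φ(0) = φ(2) = 0, so the boundary term u·φ vanishes.
LHS = ∫_0^2 u(x) φ'(x) dx = ∫_0^2 (-4*x^4 + 2*x^3 + 2*x) dx. Term by term:
  ∫_0^2 -4*x^4 dx = -128/5;  ∫_0^2 2*x^3 dx = 8;  ∫_0^2 2*x dx = 4.
Sum: -128/5 + 8 + 4 = -68/5.
So LHS = -68/5.
∫_0^2 v(x) φ(x) dx = ∫_0^2 (-6*x^4 + 10*x^3 + 3*x^2 + 2*x) dx. Term by term:
  ∫_0^2 -6*x^4 dx = -192/5;  ∫_0^2 10*x^3 dx = 40;  ∫_0^2 3*x^2 dx = 8;
  ∫_0^2 2*x dx = 4.
Sum: -192/5 + 40 + 8 + 4 = 68/5.
So RHS = -∫_0^2 v(x) φ(x) dx = -68/5.
LHS = RHS, so the identity holds for this test φ.
Moreover u is smooth here and v(x) = u'(x) = 6*x**2 + 2*x + 1 pointwise, so the identity holds for every test function. Hence v is the weak derivative of u.


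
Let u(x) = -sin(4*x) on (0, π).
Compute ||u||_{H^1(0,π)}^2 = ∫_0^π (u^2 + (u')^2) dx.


||u||_{H^1(0,π)}^2 = 17*π/2

u'(x) = -4*cos(4*x).
Expand u² and (u')² and integrate term by term on (0, π), using: for integers n ≥ 1, ∫_0^π sin²(nx) dx = ∫_0^π cos²(nx) dx = π/2; for n ≠ n', ∫_0^π sin(nx)sin(n'x) dx = ∫_0^π cos(nx)cos(n'x) dx = 0; and by product-to-sum, ∫_0^π sin(nx)cos(n'x) dx = ½∫_0^π [sin((n+n')x) + sin((n−n')x)] dx, which is 0 when n+n' is even and 2n/(n²−n'²) when n+n' is odd (it need not vanish on (0, π)).
  u² squared terms: (-1)²·∫sin(4x)² dx = 1·π/2 = π/2.
  So ∫_0^π u² dx = π/2.
  (u')² squared terms: (-4)²·∫cos(4x)² dx = 16·π/2 = 8*π.
  So ∫_0^π (u')² dx = 8*π.
||u||_{H^1}^2 = (π/2) + (8*π) = 17*π/2.


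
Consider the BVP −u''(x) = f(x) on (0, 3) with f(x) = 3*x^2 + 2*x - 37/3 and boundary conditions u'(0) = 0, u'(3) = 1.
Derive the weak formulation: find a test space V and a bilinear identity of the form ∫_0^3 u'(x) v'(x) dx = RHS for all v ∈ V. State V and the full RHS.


V = H^1(0, 3) (v unrestricted at boundary; u is determined up to an additive constant); weak form: ∫_0^3 u'v' dx = ∫_0^3 (3*x^2 + 2*x - 37/3) v dx + v(3) for all v ∈ V.

Multiply both sides by a test function v and integrate from 0 to 3:
  ∫_0^3 −u''(x) v(x) dx = ∫_0^3 f(x) v(x) dx.
Integrate the LHS by parts once:
  ∫_0^3 −u'' v dx = −[u'(x) v(x)]_0^3 + ∫_0^3 u'(x) v'(x) dx.
Thus ∫_0^3 u'(x) v'(x) dx = ∫_0^3 f(x) v(x) dx + [u'(x) v(x)]_0^3.
Choose V so that boundary terms are either known or forced to vanish.
u has inhomogeneous Neumann u'(0) = 0, u'(3) = 1. [u' v]_0^3 = (1)·v(3) − (0)·v(0) = v(3). Take V = H^1(0, 3); boundary term becomes part of RHS.
Weak formulation: find u (satisfying any essential BC) such that ∫_0^3 u'(x) v'(x) dx = ∫_0^3 f v dx + v(3) for all v ∈ V (Neumann data are natural BCs: they enter the RHS as boundary terms).
Substituting f(x) = 3*x^2 + 2*x - 37/3, the right-hand side is ∫_0^3 (3*x^2 + 2*x - 37/3) v dx + v(3).
Compatibility check (pure Neumann): taking v ≡ 1 ∈ V gives 0 = ∫_0^3 f dx + (1) − (0), i.e. ∫_0^3 f dx must equal u'(0) − u'(3) = -1. Indeed ∫_0^3 (3*x^2 + 2*x - 37/3) dx = -1, so the data are compatible. The solution is then unique only up to an additive constant (fix it e.g. by requiring ∫_0^3 u dx = 0).


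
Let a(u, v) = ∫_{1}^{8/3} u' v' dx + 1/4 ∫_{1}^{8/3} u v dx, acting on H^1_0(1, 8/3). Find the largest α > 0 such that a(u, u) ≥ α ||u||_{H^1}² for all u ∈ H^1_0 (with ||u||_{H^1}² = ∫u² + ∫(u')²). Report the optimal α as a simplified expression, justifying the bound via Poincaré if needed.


α = (25 + 36*π^2)/(4*(25 + 9*π^2))

Coercivity of a(·,·) on H^1_0(1, 8/3) means a(u, u) ≥ α ||u||_{H^1}² for every u ∈ H^1_0.
The interval has length L = 5/3, and Poincaré/coercivity depend only on L. Here a(u, u) = ∫(u')² + (1/4)·∫u².
Here 0 < c = 1/4 < 1. The condition a(u,u) ≥ α||u||_{H^1}² reads (1−α)∫(u')² ≥ (α−c)∫u². Any admissible α is ≤ 1 (rapidly oscillating u have ∫u²/∫(u')² → 0), and α = 1 would force 0 ≥ (1−c)∫u², impossible since c < 1; so 1−α > 0. By the sharp Poincaré inequality on H^1_0 of an interval of length L, ∫(u')² ≥ (π/L)²∫u² with equality for the first sine mode sin(π(x−x₀)/L) (x₀ the left endpoint), so the inequality holds for all u iff (1−α)(π/L)² ≥ α − c, i.e. α ≤ ((π/L)² + c)/((π/L)² + 1) = (1 + c(L/π)²)/(1 + (L/π)²). With (π/L)² = 9*π^2/25 and c = 1/4, the largest admissible constant is α = ((π/L)² + c)/((π/L)² + 1).
Simplifying, α = (25 + 36*π^2)/(4*(25 + 9*π^2)).


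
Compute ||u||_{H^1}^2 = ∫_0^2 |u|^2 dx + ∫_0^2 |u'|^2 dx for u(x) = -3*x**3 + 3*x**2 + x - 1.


||u||_{H^1}^2 = 19408/105

The H^1 norm (squared) on an interval (0, L) is
  ||u||_{H^1}^2 = ∫_0^L u(x)^2 dx + ∫_0^L u'(x)^2 dx.
Compute u'(x) = -9*x**2 + 6*x + 1.
Then u(x)^2 = 9*x**6 - 18*x**5 + 3*x**4 + 12*x**3 - 5*x**2 - 2*x + 1 and u'(x)^2 = 81*x**4 - 108*x**3 + 18*x**2 + 12*x + 1.
Integrate each monomial from 0 to 2 using ∫_0^2 c·x^n dx = c·2^(n+1)/(n+1):
  ∫_0^2 u(x)^2 dx = ∫_0^2 (9*x^6 - 18*x^5 + 3*x^4 + 12*x^3 - 5*x^2 - 2*x + 1) dx. Term by term:
    ∫_0^2 9*x^6 dx = 1152/7;  ∫_0^2 -18*x^5 dx = -192;  ∫_0^2 3*x^4 dx = 96/5;
    ∫_0^2 12*x^3 dx = 48;  ∫_0^2 -5*x^2 dx = -40/3;  ∫_0^2 -2*x dx = -4;
    ∫_0^2 1 dx = 2.
  Sum: 1152/7 − 192 + 96/5 + 48 − 40/3 − 4 + 2 = 2566/105.
  ∫_0^2 u'(x)^2 dx = ∫_0^2 (81*x^4 - 108*x^3 + 18*x^2 + 12*x + 1) dx. Term by term:
    ∫_0^2 81*x^4 dx = 2592/5;  ∫_0^2 -108*x^3 dx = -432;  ∫_0^2 18*x^2 dx = 48;
    ∫_0^2 12*x dx = 24;  ∫_0^2 1 dx = 2.
  Sum: 2592/5 − 432 + 48 + 24 + 2 = 802/5.
Adding: ||u||_{H^1}^2 = 2566/105 + 802/5 = 19408/105.


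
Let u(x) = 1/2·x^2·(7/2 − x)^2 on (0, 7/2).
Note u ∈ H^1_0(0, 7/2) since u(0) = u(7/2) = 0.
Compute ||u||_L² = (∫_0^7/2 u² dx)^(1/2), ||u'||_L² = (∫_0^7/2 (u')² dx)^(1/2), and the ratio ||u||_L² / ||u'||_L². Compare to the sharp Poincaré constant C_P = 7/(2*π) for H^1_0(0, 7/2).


||u||_L² / ||u'||_L² = 7*sqrt(3)/12 < C_P = 7/(2*π).

u(x) = 1/2·x^2·(7/2 − x)^2, so u'(x) = x*(2*x - 7)*(4*x - 7)/4.
u(x) = 1/2·x^2·(7/2 − x)^2 vanishes at x = 0 and x = 7/2, so u ∈ H^1_0(0, 7/2). Differentiate via the product rule and integrate the resulting polynomials term by term.
  ∫_0^7/2 u² dx = ∫_0^7/2 (x^8/4 - 7*x^7/2 + 147*x^6/8 - 343*x^5/8 + 2401*x^4/64) dx. Term by term:
    ∫_0^7/2 x^8/4 dx = 40353607/18432;  ∫_0^7/2 -7*x^7/2 dx = -40353607/4096;  ∫_0^7/2 147*x^6/8 dx = 17294403/1024;
    ∫_0^7/2 -343*x^5/8 dx = -40353607/3072;  ∫_0^7/2 2401*x^4/64 dx = 40353607/10240.
  Sum: 40353607/18432 − 40353607/4096 + 17294403/1024 − 40353607/3072 + 40353607/10240 = 5764801/184320.
  ∫_0^7/2 (u')² dx = ∫_0^7/2 (4*x^6 - 42*x^5 + 637*x^4/4 - 1029*x^3/4 + 2401*x^2/16) dx. Term by term:
    ∫_0^7/2 4*x^6 dx = 117649/32;  ∫_0^7/2 -42*x^5 dx = -823543/64;  ∫_0^7/2 637*x^4/4 dx = 10706059/640;
    ∫_0^7/2 -1029*x^3/4 dx = -2470629/256;  ∫_0^7/2 2401*x^2/16 dx = 823543/384.
  Sum: 117649/32 − 823543/64 + 10706059/640 − 2470629/256 + 823543/384 = 117649/3840.
∫_0^7/2 u² dx = 5764801/184320, so ||u||_L² = 2401*sqrt(5)/960.
∫_0^7/2 (u')² dx = 117649/3840, so ||u'||_L² = 343*sqrt(15)/240.
Ratio ||u||_L² / ||u'||_L² = 7*sqrt(3)/12.
Sharp Poincaré constant on H^1_0(0, 7/2) is C_P = L/π = 7/(2*π), achieved by sin(2*π/7·x).
A polynomial bump cannot attain the sharp Poincaré constant (only the first sine eigenfunction does), so the ratio is strictly less than C_P, consistent with ||u||_L² ≤ C_P ||u'||_L².


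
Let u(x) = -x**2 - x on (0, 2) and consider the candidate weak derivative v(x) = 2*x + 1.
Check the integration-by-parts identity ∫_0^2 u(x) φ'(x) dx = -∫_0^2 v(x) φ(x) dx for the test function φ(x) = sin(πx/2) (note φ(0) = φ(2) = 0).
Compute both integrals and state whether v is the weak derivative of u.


LHS = 12/π, RHS = -12/π. No, v is not the weak derivative of u.

u(x) = -x**2 - x, classical derivative u'(x) = -2*x - 1.
φ(x) = sin(πx/2), so φ'(x) = π*cos(π*x/2)/2.
Note φ(0) = φ(2) = 0, so the boundary term u·φ vanishes.
LHS = ∫_0^2 u(x) φ'(x) dx = ∫_0^2 (-π*x^2*cos(π*x/2)/2 - π*x*cos(π*x/2)/2) dx. Term by term:
  ∫_0^2 -π*x*cos(π*x/2)/2 dx = 4/π;  ∫_0^2 -π*x^2*cos(π*x/2)/2 dx = 8/π.
Sum: 4/π + 8/π = 12/π.
So LHS = 12/π.
∫_0^2 v(x) φ(x) dx = ∫_0^2 (2*x*sin(π*x/2) + sin(π*x/2)) dx. Term by term:
  ∫_0^2 2*x*sin(π*x/2) dx = 8/π;  ∫_0^2 sin(π*x/2) dx = 4/π.
Sum: 8/π + 4/π = 12/π.
So RHS = -∫_0^2 v(x) φ(x) dx = -12/π.
LHS − RHS = 24/π ≠ 0, so the identity fails.
(For a valid weak derivative the identity must hold for EVERY test function, in particular this one. The failure shows v is NOT the weak derivative of u.)
Correct weak derivative would be u'(x) = -2*x - 1.


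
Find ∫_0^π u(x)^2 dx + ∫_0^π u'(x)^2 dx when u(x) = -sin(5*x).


||u||_{H^1(0,π)}^2 = 13*π

u'(x) = -5*cos(5*x).
Expand u² and (u')² and integrate term by term on (0, π), using: for integers n ≥ 1, ∫_0^π sin²(nx) dx = ∫_0^π cos²(nx) dx = π/2; for n ≠ n', ∫_0^π sin(nx)sin(n'x) dx = ∫_0^π cos(nx)cos(n'x) dx = 0; and by product-to-sum, ∫_0^π sin(nx)cos(n'x) dx = ½∫_0^π [sin((n+n')x) + sin((n−n')x)] dx, which is 0 when n+n' is even and 2n/(n²−n'²) when n+n' is odd (it need not vanish on (0, π)).
  u² squared terms: (-1)²·∫sin(5x)² dx = 1·π/2 = π/2.
  So ∫_0^π u² dx = π/2.
  (u')² squared terms: (-5)²·∫cos(5x)² dx = 25·π/2 = 25*π/2.
  So ∫_0^π (u')² dx = 25*π/2.
||u||_{H^1}^2 = (π/2) + (25*π/2) = 13*π.


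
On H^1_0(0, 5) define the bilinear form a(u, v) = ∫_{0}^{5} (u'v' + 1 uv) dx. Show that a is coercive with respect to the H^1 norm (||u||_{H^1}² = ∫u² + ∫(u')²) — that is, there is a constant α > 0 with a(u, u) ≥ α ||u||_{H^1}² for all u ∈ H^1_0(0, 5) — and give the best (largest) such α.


α = 1

Coercivity of a(·,·) on H^1_0(0, 5) means a(u, u) ≥ α ||u||_{H^1}² for every u ∈ H^1_0.
The interval has length L = 5, and Poincaré/coercivity depend only on L. Here a(u, u) = ∫(u')² + (1)·∫u².
Here c = 1 ≥ 1, so a(u,u) = ∫(u')² + c∫u² ≥ ∫(u')² + ∫u² = ||u||_{H^1}², i.e. α = 1 works. No larger α is possible: a(u,u) ≥ α||u||_{H^1}² means (1−α)∫(u')² ≥ (α−c)∫u², and for the modes u_n = sin(nπ(x−x₀)/L) (x₀ the left endpoint) one has ∫u_n²/∫(u_n')² = (L/(nπ))² → 0, so a(u_n,u_n)/||u_n||_{H^1}² → 1. Hence the optimal constant is α = 1.
Therefore α = 1.


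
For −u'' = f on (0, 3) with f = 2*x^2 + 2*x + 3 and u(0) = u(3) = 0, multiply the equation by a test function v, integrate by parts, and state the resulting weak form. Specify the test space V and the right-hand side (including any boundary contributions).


V = H^1_0(0, 3) (so v(0) = v(3) = 0); weak form: ∫_0^3 u'v' dx = ∫_0^3 (2*x^2 + 2*x + 3) v dx for all v ∈ V.

Multiply both sides by a test function v and integrate from 0 to 3:
  ∫_0^3 −u''(x) v(x) dx = ∫_0^3 f(x) v(x) dx.
Integrate the LHS by parts once:
  ∫_0^3 −u'' v dx = −[u'(x) v(x)]_0^3 + ∫_0^3 u'(x) v'(x) dx.
Thus ∫_0^3 u'(x) v'(x) dx = ∫_0^3 f(x) v(x) dx + [u'(x) v(x)]_0^3.
Choose V so that boundary terms are either known or forced to vanish.
u is Dirichlet: u(0) = u(3) = 0. Let V = H^1_0(0, 3); then v(0) = v(3) = 0, and [u' v]_0^3 = 0.
Weak formulation: find u (satisfying any essential BC) such that ∫_0^3 u'(x) v'(x) dx = ∫_0^3 f v dx for all v ∈ V.
Substituting f(x) = 2*x^2 + 2*x + 3, the right-hand side is ∫_0^3 (2*x^2 + 2*x + 3) v dx.


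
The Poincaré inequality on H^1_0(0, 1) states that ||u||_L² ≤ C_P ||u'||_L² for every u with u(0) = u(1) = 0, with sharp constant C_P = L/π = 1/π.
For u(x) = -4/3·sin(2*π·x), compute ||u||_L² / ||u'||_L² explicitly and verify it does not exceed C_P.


||u||_L² / ||u'||_L² = 1/(2*π) < C_P = 1/π.

u(x) = -4/3·sin(2*π·x), so u'(x) = -8*π*cos(2*π*x)/3.
Writing u(x) = A·sin(kπx/L) with A = -4/3 and k = 2, use ∫_0^L sin²(kπx/L) dx = L/2 and ∫_0^L cos²(kπx/L) dx = L/2.
u² = 16/9·sin²(2*π·x) and (u')² = 64*π^2/9·cos²(2*π·x), and each of sin², cos² integrates to L/2 = 1/2 over (0, 1).
∫_0^1 u² dx = 8/9, so ||u||_L² = 2*sqrt(2)/3.
∫_0^1 (u')² dx = 32*π^2/9, so ||u'||_L² = 4*sqrt(2)*π/3.
Ratio ||u||_L² / ||u'||_L² = 1/(2*π).
Sharp Poincaré constant on H^1_0(0, 1) is C_P = L/π = 1/π, achieved by sin(π·x).
This is the k = 2 harmonic; the ratio L/(kπ) is strictly less than C_P = L/π, consistent with the sharp inequality ||u||_L² ≤ C_P ||u'||_L².


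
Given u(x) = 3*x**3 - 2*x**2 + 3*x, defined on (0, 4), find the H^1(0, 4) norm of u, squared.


||u||_{H^1}^2 = 3162692/105

The H^1 norm (squared) on an interval (0, L) is
  ||u||_{H^1}^2 = ∫_0^L u(x)^2 dx + ∫_0^L u'(x)^2 dx.
Compute u'(x) = 9*x**2 - 4*x + 3.
Then u(x)^2 = 9*x**6 - 12*x**5 + 22*x**4 - 12*x**3 + 9*x**2 and u'(x)^2 = 81*x**4 - 72*x**3 + 70*x**2 - 24*x + 9.
Integrate each monomial from 0 to 4 using ∫_0^4 c·x^n dx = c·4^(n+1)/(n+1):
  ∫_0^4 u(x)^2 dx = ∫_0^4 (9*x^6 - 12*x^5 + 22*x^4 - 12*x^3 + 9*x^2) dx. Term by term:
    ∫_0^4 9*x^6 dx = 147456/7;  ∫_0^4 -12*x^5 dx = -8192;  ∫_0^4 22*x^4 dx = 22528/5;
    ∫_0^4 -12*x^3 dx = -768;  ∫_0^4 9*x^2 dx = 192.
  Sum: 147456/7 − 8192 + 22528/5 − 768 + 192 = 588096/35.
  ∫_0^4 u'(x)^2 dx = ∫_0^4 (81*x^4 - 72*x^3 + 70*x^2 - 24*x + 9) dx. Term by term:
    ∫_0^4 81*x^4 dx = 82944/5;  ∫_0^4 -72*x^3 dx = -4608;  ∫_0^4 70*x^2 dx = 4480/3;
    ∫_0^4 -24*x dx = -192;  ∫_0^4 9 dx = 36.
  Sum: 82944/5 − 4608 + 4480/3 − 192 + 36 = 199772/15.
Adding: ||u||_{H^1}^2 = 588096/35 + 199772/15 = 3162692/105.


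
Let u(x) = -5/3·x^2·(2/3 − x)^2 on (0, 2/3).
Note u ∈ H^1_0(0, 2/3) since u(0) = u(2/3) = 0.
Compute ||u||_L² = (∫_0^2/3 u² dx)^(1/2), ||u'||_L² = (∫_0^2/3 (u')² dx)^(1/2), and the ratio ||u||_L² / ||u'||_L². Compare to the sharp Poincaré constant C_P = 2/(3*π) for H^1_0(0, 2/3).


||u||_L² / ||u'||_L² = sqrt(3)/9 < C_P = 2/(3*π).

u(x) = -5/3·x^2·(2/3 − x)^2, so u'(x) = 20*x*(-9*x^2 + 9*x - 2)/27.
u(x) = -5/3·x^2·(2/3 − x)^2 vanishes at x = 0 and x = 2/3, so u ∈ H^1_0(0, 2/3). Differentiate via the product rule and integrate the resulting polynomials term by term.
  ∫_0^2/3 u² dx = ∫_0^2/3 (25*x^8/9 - 200*x^7/27 + 200*x^6/27 - 800*x^5/243 + 400*x^4/729) dx. Term by term:
    ∫_0^2/3 25*x^8/9 dx = 12800/1594323;  ∫_0^2/3 -200*x^7/27 dx = -6400/177147;  ∫_0^2/3 200*x^6/27 dx = 25600/413343;
    ∫_0^2/3 -800*x^5/243 dx = -25600/531441;  ∫_0^2/3 400*x^4/729 dx = 2560/177147.
  Sum: 12800/1594323 − 6400/177147 + 25600/413343 − 25600/531441 + 2560/177147 = 1280/11160261.
  ∫_0^2/3 (u')² dx = ∫_0^2/3 (400*x^6/9 - 800*x^5/9 + 5200*x^4/81 - 1600*x^3/81 + 1600*x^2/729) dx. Term by term:
    ∫_0^2/3 400*x^6/9 dx = 51200/137781;  ∫_0^2/3 -800*x^5/9 dx = -25600/19683;  ∫_0^2/3 5200*x^4/81 dx = 33280/19683;
    ∫_0^2/3 -1600*x^3/81 dx = -6400/6561;  ∫_0^2/3 1600*x^2/729 dx = 12800/59049.
  Sum: 51200/137781 − 25600/19683 + 33280/19683 − 6400/6561 + 12800/59049 = 1280/413343.
∫_0^2/3 u² dx = 1280/11160261, so ||u||_L² = 16*sqrt(105)/15309.
∫_0^2/3 (u')² dx = 1280/413343, so ||u'||_L² = 16*sqrt(35)/1701.
Ratio ||u||_L² / ||u'||_L² = sqrt(3)/9.
Sharp Poincaré constant on H^1_0(0, 2/3) is C_P = L/π = 2/(3*π), achieved by sin(3*π/2·x).
A polynomial bump cannot attain the sharp Poincaré constant (only the first sine eigenfunction does), so the ratio is strictly less than C_P, consistent with ||u||_L² ≤ C_P ||u'||_L².


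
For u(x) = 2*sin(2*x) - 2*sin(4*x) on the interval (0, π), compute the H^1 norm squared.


||u||_{H^1(0,π)}^2 = 44*π

u'(x) = 4*cos(2*x) - 8*cos(4*x).
Expand u² and (u')² and integrate term by term on (0, π), using: for integers n ≥ 1, ∫_0^π sin²(nx) dx = ∫_0^π cos²(nx) dx = π/2; for n ≠ n', ∫_0^π sin(nx)sin(n'x) dx = ∫_0^π cos(nx)cos(n'x) dx = 0; and by product-to-sum, ∫_0^π sin(nx)cos(n'x) dx = ½∫_0^π [sin((n+n')x) + sin((n−n')x)] dx, which is 0 when n+n' is even and 2n/(n²−n'²) when n+n' is odd (it need not vanish on (0, π)).
  u² squared terms: (-2)²·∫sin(4x)² dx = 4·π/2 = 2*π;  (2)²·∫sin(2x)² dx = 4·π/2 = 2*π.
  u² cross terms: 2·(-2)·(2)·∫sin(4x)·sin(2x) dx = -8·(0) = 0.
  So ∫_0^π u² dx = 2*π + 2*π + 0 = 4*π.
  (u')² squared terms: (-8)²·∫cos(4x)² dx = 64·π/2 = 32*π;  (4)²·∫cos(2x)² dx = 16·π/2 = 8*π.
  (u')² cross terms: 2·(-8)·(4)·∫cos(4x)·cos(2x) dx = -64·(0) = 0.
  So ∫_0^π (u')² dx = 32*π + 8*π + 0 = 40*π.
||u||_{H^1}^2 = (4*π) + (40*π) = 44*π.


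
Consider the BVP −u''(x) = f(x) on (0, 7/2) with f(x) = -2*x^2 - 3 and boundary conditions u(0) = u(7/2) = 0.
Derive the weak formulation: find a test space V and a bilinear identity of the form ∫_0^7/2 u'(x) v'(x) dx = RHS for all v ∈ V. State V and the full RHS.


V = H^1_0(0, 7/2) (so v(0) = v(7/2) = 0); weak form: ∫_0^7/2 u'v' dx = ∫_0^7/2 (-2*x^2 - 3) v dx for all v ∈ V.

Multiply both sides by a test function v and integrate from 0 to 7/2:
  ∫_0^7/2 −u''(x) v(x) dx = ∫_0^7/2 f(x) v(x) dx.
Integrate the LHS by parts once:
  ∫_0^7/2 −u'' v dx = −[u'(x) v(x)]_0^7/2 + ∫_0^7/2 u'(x) v'(x) dx.
Thus ∫_0^7/2 u'(x) v'(x) dx = ∫_0^7/2 f(x) v(x) dx + [u'(x) v(x)]_0^7/2.
Choose V so that boundary terms are either known or forced to vanish.
u is Dirichlet: u(0) = u(7/2) = 0. Let V = H^1_0(0, 7/2); then v(0) = v(7/2) = 0, and [u' v]_0^7/2 = 0.
Weak formulation: find u (satisfying any essential BC) such that ∫_0^7/2 u'(x) v'(x) dx = ∫_0^7/2 f v dx for all v ∈ V.
Substituting f(x) = -2*x^2 - 3, the right-hand side is ∫_0^7/2 (-2*x^2 - 3) v dx.


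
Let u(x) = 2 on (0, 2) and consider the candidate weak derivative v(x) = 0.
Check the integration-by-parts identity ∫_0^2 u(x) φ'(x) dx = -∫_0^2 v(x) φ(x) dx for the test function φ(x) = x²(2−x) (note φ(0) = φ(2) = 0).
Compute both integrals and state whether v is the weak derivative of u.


LHS = 0, RHS = 0. Yes, v = u' weakly.

u(x) = 2, classical derivative u'(x) = 0.
φ(x) = x²(2−x), so φ'(x) = x*(4 - 3*x).
Note φ(0) = φ(2) = 0, so the boundary term u·φ vanishes.
LHS = ∫_0^2 u(x) φ'(x) dx = ∫_0^2 (-6*x^2 + 8*x) dx. Term by term:
  ∫_0^2 -6*x^2 dx = -16;  ∫_0^2 8*x dx = 16.
Sum: -16 + 16 = 0.
So LHS = 0.
∫_0^2 v(x) φ(x) dx = ∫_0^2 (0) dx. Term by term:
  ∫_0^2 0 dx = 0.
So RHS = -∫_0^2 v(x) φ(x) dx = 0.
LHS = RHS, so the identity holds for this test φ.
Moreover u is smooth here and v(x) = u'(x) = 0 pointwise, so the identity holds for every test function. Hence v is the weak derivative of u.


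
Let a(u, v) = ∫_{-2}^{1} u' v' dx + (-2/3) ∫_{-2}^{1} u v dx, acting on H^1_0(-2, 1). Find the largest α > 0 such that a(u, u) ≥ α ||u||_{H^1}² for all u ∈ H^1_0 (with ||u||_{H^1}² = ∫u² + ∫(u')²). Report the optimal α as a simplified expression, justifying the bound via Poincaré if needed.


α = (-6 + π^2)/(9 + π^2)

Coercivity of a(·,·) on H^1_0(-2, 1) means a(u, u) ≥ α ||u||_{H^1}² for every u ∈ H^1_0.
The interval has length L = 3, and Poincaré/coercivity depend only on L. Here a(u, u) = ∫(u')² + (-2/3)·∫u².
Here c = -2/3 < 0 with |c| < (π/L)² = π^2/9, so coercivity still holds. The condition a(u,u) ≥ α||u||_{H^1}² reads (1−α)∫(u')² ≥ (α−c)∫u². Any admissible α is ≤ 1 (rapidly oscillating u have ∫u²/∫(u')² → 0), and α = 1 would force 0 ≥ (1−c)∫u², impossible since c < 1; so 1−α > 0. By the sharp Poincaré inequality on H^1_0 of an interval of length L, ∫(u')² ≥ (π/L)²∫u² with equality for the first sine mode sin(π(x−x₀)/L) (x₀ the left endpoint), so the inequality holds for all u iff (1−α)(π/L)² ≥ α − c, i.e. α ≤ ((π/L)² + c)/((π/L)² + 1) = (1 + c(L/π)²)/(1 + (L/π)²). (Direct route, valid since c ≤ 0: Poincaré gives c∫u² ≥ c(L/π)²∫(u')², so a(u,u) ≥ (1 + c(L/π)²)∫(u')², while ||u||_{H^1}² ≤ (1 + (L/π)²)∫(u')²; dividing yields the same α.) With (π/L)² = π^2/9 and c = -2/3, the largest admissible constant is α = ((π/L)² + c)/((π/L)² + 1).
Simplifying, α = (-6 + π^2)/(9 + π^2).


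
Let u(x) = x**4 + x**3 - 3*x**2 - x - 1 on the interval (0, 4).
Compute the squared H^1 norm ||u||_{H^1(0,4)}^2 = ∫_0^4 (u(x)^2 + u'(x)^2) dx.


||u||_{H^1}^2 = 23173352/315

The H^1 norm (squared) on an interval (0, L) is
  ||u||_{H^1}^2 = ∫_0^L u(x)^2 dx + ∫_0^L u'(x)^2 dx.
Compute u'(x) = 4*x**3 + 3*x**2 - 6*x - 1.
Then u(x)^2 = x**8 + 2*x**7 - 5*x**6 - 8*x**5 + 5*x**4 + 4*x**3 + 7*x**2 + 2*x + 1 and u'(x)^2 = 16*x**6 + 24*x**5 - 39*x**4 - 44*x**3 + 30*x**2 + 12*x + 1.
Integrate each monomial from 0 to 4 using ∫_0^4 c·x^n dx = c·4^(n+1)/(n+1):
  ∫_0^4 u(x)^2 dx = ∫_0^4 (x^8 + 2*x^7 - 5*x^6 - 8*x^5 + 5*x^4 + 4*x^3 + 7*x^2 + 2*x + 1) dx. Term by term:
    ∫_0^4 x^8 dx = 262144/9;  ∫_0^4 2*x^7 dx = 16384;  ∫_0^4 -5*x^6 dx = -81920/7;
    ∫_0^4 -8*x^5 dx = -16384/3;  ∫_0^4 5*x^4 dx = 1024;  ∫_0^4 4*x^3 dx = 256;
    ∫_0^4 7*x^2 dx = 448/3;  ∫_0^4 2*x dx = 16;  ∫_0^4 1 dx = 4.
  Sum: 262144/9 + 16384 − 81920/7 − 16384/3 + 1024 + 256 + 448/3 + 16 + 4 = 1877164/63.
  ∫_0^4 u'(x)^2 dx = ∫_0^4 (16*x^6 + 24*x^5 - 39*x^4 - 44*x^3 + 30*x^2 + 12*x + 1) dx. Term by term:
    ∫_0^4 16*x^6 dx = 262144/7;  ∫_0^4 24*x^5 dx = 16384;  ∫_0^4 -39*x^4 dx = -39936/5;
    ∫_0^4 -44*x^3 dx = -2816;  ∫_0^4 30*x^2 dx = 640;  ∫_0^4 12*x dx = 96;
    ∫_0^4 1 dx = 4.
  Sum: 262144/7 + 16384 − 39936/5 − 2816 + 640 + 96 + 4 = 1531948/35.
Adding: ||u||_{H^1}^2 = 1877164/63 + 1531948/35 = 23173352/315.


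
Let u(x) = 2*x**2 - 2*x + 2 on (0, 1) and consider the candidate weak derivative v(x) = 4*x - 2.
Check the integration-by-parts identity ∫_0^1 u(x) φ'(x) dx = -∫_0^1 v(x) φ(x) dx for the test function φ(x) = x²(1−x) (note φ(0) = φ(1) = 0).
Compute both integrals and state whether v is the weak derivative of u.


LHS = -1/30, RHS = -1/30. Yes, v = u' weakly.

u(x) = 2*x**2 - 2*x + 2, classical derivative u'(x) = 4*x - 2.
φ(x) = x²(1−x), so φ'(x) = x*(2 - 3*x).
Note φ(0) = φ(1) = 0, so the boundary term u·φ vanishes.
LHS = ∫_0^1 u(x) φ'(x) dx = ∫_0^1 (-6*x^4 + 10*x^3 - 10*x^2 + 4*x) dx. Term by term:
  ∫_0^1 -6*x^4 dx = -6/5;  ∫_0^1 10*x^3 dx = 5/2;  ∫_0^1 -10*x^2 dx = -10/3;
  ∫_0^1 4*x dx = 2.
Sum: -6/5 + 5/2 − 10/3 + 2 = -1/30.
So LHS = -1/30.
∫_0^1 v(x) φ(x) dx = ∫_0^1 (-4*x^4 + 6*x^3 - 2*x^2) dx. Term by term:
  ∫_0^1 -4*x^4 dx = -4/5;  ∫_0^1 6*x^3 dx = 3/2;  ∫_0^1 -2*x^2 dx = -2/3.
Sum: -4/5 + 3/2 − 2/3 = 1/30.
So RHS = -∫_0^1 v(x) φ(x) dx = -1/30.
LHS = RHS, so the identity holds for this test φ.
Moreover u is smooth here and v(x) = u'(x) = 4*x - 2 pointwise, so the identity holds for every test function. Hence v is the weak derivative of u.


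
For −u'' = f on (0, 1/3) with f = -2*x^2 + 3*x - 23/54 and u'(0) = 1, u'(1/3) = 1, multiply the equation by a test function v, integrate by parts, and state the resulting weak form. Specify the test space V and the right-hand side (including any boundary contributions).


V = H^1(0, 1/3) (v unrestricted at boundary; u is determined up to an additive constant); weak form: ∫_0^1/3 u'v' dx = ∫_0^1/3 (-2*x^2 + 3*x - 23/54) v dx + v(1/3) − v(0) for all v ∈ V.

Multiply both sides by a test function v and integrate from 0 to 1/3:
  ∫_0^1/3 −u''(x) v(x) dx = ∫_0^1/3 f(x) v(x) dx.
Integrate the LHS by parts once:
  ∫_0^1/3 −u'' v dx = −[u'(x) v(x)]_0^1/3 + ∫_0^1/3 u'(x) v'(x) dx.
Thus ∫_0^1/3 u'(x) v'(x) dx = ∫_0^1/3 f(x) v(x) dx + [u'(x) v(x)]_0^1/3.
Choose V so that boundary terms are either known or forced to vanish.
u has inhomogeneous Neumann u'(0) = 1, u'(1/3) = 1. [u' v]_0^1/3 = (1)·v(1/3) − (1)·v(0) = v(1/3) − v(0). Take V = H^1(0, 1/3); boundary term becomes part of RHS.
Weak formulation: find u (satisfying any essential BC) such that ∫_0^1/3 u'(x) v'(x) dx = ∫_0^1/3 f v dx + v(1/3) − v(0) for all v ∈ V (Neumann data are natural BCs: they enter the RHS as boundary terms).
Substituting f(x) = -2*x^2 + 3*x - 23/54, the right-hand side is ∫_0^1/3 (-2*x^2 + 3*x - 23/54) v dx + v(1/3) − v(0).
Compatibility check (pure Neumann): taking v ≡ 1 ∈ V gives 0 = ∫_0^1/3 f dx + (1) − (1), i.e. ∫_0^1/3 f dx must equal u'(0) − u'(1/3) = 0. Indeed ∫_0^1/3 (-2*x^2 + 3*x - 23/54) dx = 0, so the data are compatible. The solution is then unique only up to an additive constant (fix it e.g. by requiring ∫_0^1/3 u dx = 0).


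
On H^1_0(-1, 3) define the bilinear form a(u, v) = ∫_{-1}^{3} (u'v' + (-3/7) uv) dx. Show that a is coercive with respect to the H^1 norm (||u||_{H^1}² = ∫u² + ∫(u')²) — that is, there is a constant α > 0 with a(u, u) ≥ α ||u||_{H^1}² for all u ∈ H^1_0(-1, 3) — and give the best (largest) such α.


α = (-48/7 + π^2)/(π^2 + 16)

Coercivity of a(·,·) on H^1_0(-1, 3) means a(u, u) ≥ α ||u||_{H^1}² for every u ∈ H^1_0.
The interval has length L = 4, and Poincaré/coercivity depend only on L. Here a(u, u) = ∫(u')² + (-3/7)·∫u².
Here c = -3/7 < 0 with |c| < (π/L)² = π^2/16, so coercivity still holds. The condition a(u,u) ≥ α||u||_{H^1}² reads (1−α)∫(u')² ≥ (α−c)∫u². Any admissible α is ≤ 1 (rapidly oscillating u have ∫u²/∫(u')² → 0), and α = 1 would force 0 ≥ (1−c)∫u², impossible since c < 1; so 1−α > 0. By the sharp Poincaré inequality on H^1_0 of an interval of length L, ∫(u')² ≥ (π/L)²∫u² with equality for the first sine mode sin(π(x−x₀)/L) (x₀ the left endpoint), so the inequality holds for all u iff (1−α)(π/L)² ≥ α − c, i.e. α ≤ ((π/L)² + c)/((π/L)² + 1) = (1 + c(L/π)²)/(1 + (L/π)²). (Direct route, valid since c ≤ 0: Poincaré gives c∫u² ≥ c(L/π)²∫(u')², so a(u,u) ≥ (1 + c(L/π)²)∫(u')², while ||u||_{H^1}² ≤ (1 + (L/π)²)∫(u')²; dividing yields the same α.) With (π/L)² = π^2/16 and c = -3/7, the largest admissible constant is α = ((π/L)² + c)/((π/L)² + 1).
Simplifying, α = (-48/7 + π^2)/(π^2 + 16).


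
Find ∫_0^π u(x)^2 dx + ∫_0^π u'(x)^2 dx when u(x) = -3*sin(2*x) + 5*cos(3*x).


||u||_{H^1(0,π)}^2 = 240 + 295*π/2

u'(x) = -15*sin(3*x) - 6*cos(2*x).
Expand u² and (u')² and integrate term by term on (0, π), using: for integers n ≥ 1, ∫_0^π sin²(nx) dx = ∫_0^π cos²(nx) dx = π/2; for n ≠ n', ∫_0^π sin(nx)sin(n'x) dx = ∫_0^π cos(nx)cos(n'x) dx = 0; and by product-to-sum, ∫_0^π sin(nx)cos(n'x) dx = ½∫_0^π [sin((n+n')x) + sin((n−n')x)] dx, which is 0 when n+n' is even and 2n/(n²−n'²) when n+n' is odd (it need not vanish on (0, π)).
  u² squared terms: (-3)²·∫sin(2x)² dx = 9·π/2 = 9*π/2;  (5)²·∫cos(3x)² dx = 25·π/2 = 25*π/2.
  u² cross terms: 2·(-3)·(5)·∫sin(2x)·cos(3x) dx = -30·(-4/5) = 24.
  So ∫_0^π u² dx = 9*π/2 + 25*π/2 + 24 = 24 + 17*π.
  (u')² squared terms: (-15)²·∫sin(3x)² dx = 225·π/2 = 225*π/2;  (-6)²·∫cos(2x)² dx = 36·π/2 = 18*π.
  (u')² cross terms: 2·(-15)·(-6)·∫sin(3x)·cos(2x) dx = 180·(6/5) = 216.
  So ∫_0^π (u')² dx = 225*π/2 + 18*π + 216 = 216 + 261*π/2.
||u||_{H^1}^2 = (24 + 17*π) + (216 + 261*π/2) = 240 + 295*π/2.


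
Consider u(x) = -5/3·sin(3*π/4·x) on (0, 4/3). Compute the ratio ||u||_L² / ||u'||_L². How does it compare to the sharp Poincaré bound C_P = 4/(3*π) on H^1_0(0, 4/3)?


||u||_L² / ||u'||_L² = 4/(3*π) = C_P.

u(x) = -5/3·sin(3*π/4·x), so u'(x) = -5*π*cos(3*π*x/4)/4.
Writing u(x) = A·sin(kπx/L) with A = -5/3 and k = 1, use ∫_0^L sin²(kπx/L) dx = L/2 and ∫_0^L cos²(kπx/L) dx = L/2.
u² = 25/9·sin²(3*π/4·x) and (u')² = 25*π^2/16·cos²(3*π/4·x), and each of sin², cos² integrates to L/2 = 2/3 over (0, 4/3).
∫_0^4/3 u² dx = 50/27, so ||u||_L² = 5*sqrt(6)/9.
∫_0^4/3 (u')² dx = 25*π^2/24, so ||u'||_L² = 5*sqrt(6)*π/12.
Ratio ||u||_L² / ||u'||_L² = 4/(3*π).
Sharp Poincaré constant on H^1_0(0, 4/3) is C_P = L/π = 4/(3*π), achieved by sin(3*π/4·x).
This is the k = 1 eigenfunction (up to amplitude), so the ratio equals the sharp Poincaré constant exactly.


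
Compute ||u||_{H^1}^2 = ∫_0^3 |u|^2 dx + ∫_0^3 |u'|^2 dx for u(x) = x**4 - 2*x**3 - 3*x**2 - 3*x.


||u||_{H^1}^2 = 4347/5

The H^1 norm (squared) on an interval (0, L) is
  ||u||_{H^1}^2 = ∫_0^L u(x)^2 dx + ∫_0^L u'(x)^2 dx.
Compute u'(x) = 4*x**3 - 6*x**2 - 6*x - 3.
Then u(x)^2 = x**8 - 4*x**7 - 2*x**6 + 6*x**5 + 21*x**4 + 18*x**3 + 9*x**2 and u'(x)^2 = 16*x**6 - 48*x**5 - 12*x**4 + 48*x**3 + 72*x**2 + 36*x + 9.
Integrate each monomial from 0 to 3 using ∫_0^3 c·x^n dx = c·3^(n+1)/(n+1):
  ∫_0^3 u(x)^2 dx = ∫_0^3 (x^8 - 4*x^7 - 2*x^6 + 6*x^5 + 21*x^4 + 18*x^3 + 9*x^2) dx. Term by term:
    ∫_0^3 x^8 dx = 2187;  ∫_0^3 -4*x^7 dx = -6561/2;  ∫_0^3 -2*x^6 dx = -4374/7;
    ∫_0^3 6*x^5 dx = 729;  ∫_0^3 21*x^4 dx = 5103/5;  ∫_0^3 18*x^3 dx = 729/2;
    ∫_0^3 9*x^2 dx = 81.
  Sum: 2187 − 6561/2 − 4374/7 + 729 + 5103/5 + 729/2 + 81 = 16686/35.
  ∫_0^3 u'(x)^2 dx = ∫_0^3 (16*x^6 - 48*x^5 - 12*x^4 + 48*x^3 + 72*x^2 + 36*x + 9) dx. Term by term:
    ∫_0^3 16*x^6 dx = 34992/7;  ∫_0^3 -48*x^5 dx = -5832;  ∫_0^3 -12*x^4 dx = -2916/5;
    ∫_0^3 48*x^3 dx = 972;  ∫_0^3 72*x^2 dx = 648;  ∫_0^3 36*x dx = 162;
    ∫_0^3 9 dx = 27.
  Sum: 34992/7 − 5832 − 2916/5 + 972 + 648 + 162 + 27 = 13743/35.
Adding: ||u||_{H^1}^2 = 16686/35 + 13743/35 = 4347/5.


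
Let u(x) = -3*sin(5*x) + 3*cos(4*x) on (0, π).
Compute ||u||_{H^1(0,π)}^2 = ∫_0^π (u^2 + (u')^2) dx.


||u||_{H^1(0,π)}^2 = -340 + 387*π/2

u'(x) = -12*sin(4*x) - 15*cos(5*x).
Expand u² and (u')² and integrate term by term on (0, π), using: for integers n ≥ 1, ∫_0^π sin²(nx) dx = ∫_0^π cos²(nx) dx = π/2; for n ≠ n', ∫_0^π sin(nx)sin(n'x) dx = ∫_0^π cos(nx)cos(n'x) dx = 0; and by product-to-sum, ∫_0^π sin(nx)cos(n'x) dx = ½∫_0^π [sin((n+n')x) + sin((n−n')x)] dx, which is 0 when n+n' is even and 2n/(n²−n'²) when n+n' is odd (it need not vanish on (0, π)).
  u² squared terms: (-3)²·∫sin(5x)² dx = 9·π/2 = 9*π/2;  (3)²·∫cos(4x)² dx = 9·π/2 = 9*π/2.
  u² cross terms: 2·(-3)·(3)·∫sin(5x)·cos(4x) dx = -18·(10/9) = -20.
  So ∫_0^π u² dx = 9*π/2 + 9*π/2 − 20 = -20 + 9*π.
  (u')² squared terms: (-15)²·∫cos(5x)² dx = 225·π/2 = 225*π/2;  (-12)²·∫sin(4x)² dx = 144·π/2 = 72*π.
  (u')² cross terms: 2·(-15)·(-12)·∫cos(5x)·sin(4x) dx = 360·(-8/9) = -320.
  So ∫_0^π (u')² dx = 225*π/2 + 72*π − 320 = -320 + 369*π/2.
||u||_{H^1}^2 = (-20 + 9*π) + (-320 + 369*π/2) = -340 + 387*π/2.


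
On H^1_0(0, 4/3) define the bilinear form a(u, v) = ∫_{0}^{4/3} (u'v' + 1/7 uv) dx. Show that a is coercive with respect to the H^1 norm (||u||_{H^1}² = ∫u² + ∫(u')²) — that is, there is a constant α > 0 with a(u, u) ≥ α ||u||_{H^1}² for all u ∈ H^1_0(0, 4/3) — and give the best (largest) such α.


α = (16 + 63*π^2)/(7*(16 + 9*π^2))

Coercivity of a(·,·) on H^1_0(0, 4/3) means a(u, u) ≥ α ||u||_{H^1}² for every u ∈ H^1_0.
The interval has length L = 4/3, and Poincaré/coercivity depend only on L. Here a(u, u) = ∫(u')² + (1/7)·∫u².
Here 0 < c = 1/7 < 1. The condition a(u,u) ≥ α||u||_{H^1}² reads (1−α)∫(u')² ≥ (α−c)∫u². Any admissible α is ≤ 1 (rapidly oscillating u have ∫u²/∫(u')² → 0), and α = 1 would force 0 ≥ (1−c)∫u², impossible since c < 1; so 1−α > 0. By the sharp Poincaré inequality on H^1_0 of an interval of length L, ∫(u')² ≥ (π/L)²∫u² with equality for the first sine mode sin(π(x−x₀)/L) (x₀ the left endpoint), so the inequality holds for all u iff (1−α)(π/L)² ≥ α − c, i.e. α ≤ ((π/L)² + c)/((π/L)² + 1) = (1 + c(L/π)²)/(1 + (L/π)²). With (π/L)² = 9*π^2/16 and c = 1/7, the largest admissible constant is α = ((π/L)² + c)/((π/L)² + 1).
Simplifying, α = (16 + 63*π^2)/(7*(16 + 9*π^2)).


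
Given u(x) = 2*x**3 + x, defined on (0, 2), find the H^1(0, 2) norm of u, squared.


||u||_{H^1}^2 = 7682/21

The H^1 norm (squared) on an interval (0, L) is
  ||u||_{H^1}^2 = ∫_0^L u(x)^2 dx + ∫_0^L u'(x)^2 dx.
Compute u'(x) = 6*x**2 + 1.
Then u(x)^2 = 4*x**6 + 4*x**4 + x**2 and u'(x)^2 = 36*x**4 + 12*x**2 + 1.
Integrate each monomial from 0 to 2 using ∫_0^2 c·x^n dx = c·2^(n+1)/(n+1):
  ∫_0^2 u(x)^2 dx = ∫_0^2 (4*x^6 + 4*x^4 + x^2) dx. Term by term:
    ∫_0^2 4*x^6 dx = 512/7;  ∫_0^2 4*x^4 dx = 128/5;  ∫_0^2 x^2 dx = 8/3.
  Sum: 512/7 + 128/5 + 8/3 = 10648/105.
  ∫_0^2 u'(x)^2 dx = ∫_0^2 (36*x^4 + 12*x^2 + 1) dx. Term by term:
    ∫_0^2 36*x^4 dx = 1152/5;  ∫_0^2 12*x^2 dx = 32;  ∫_0^2 1 dx = 2.
  Sum: 1152/5 + 32 + 2 = 1322/5.
Adding: ||u||_{H^1}^2 = 10648/105 + 1322/5 = 7682/21.


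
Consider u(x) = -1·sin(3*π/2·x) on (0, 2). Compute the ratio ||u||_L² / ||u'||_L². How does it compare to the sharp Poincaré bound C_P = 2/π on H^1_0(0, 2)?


||u||_L² / ||u'||_L² = 2/(3*π) < C_P = 2/π.

u(x) = -1·sin(3*π/2·x), so u'(x) = -3*π*cos(3*π*x/2)/2.
Writing u(x) = A·sin(kπx/L) with A = -1 and k = 3, use ∫_0^L sin²(kπx/L) dx = L/2 and ∫_0^L cos²(kπx/L) dx = L/2.
u² = 1·sin²(3*π/2·x) and (u')² = 9*π^2/4·cos²(3*π/2·x), and each of sin², cos² integrates to L/2 = 1 over (0, 2).
∫_0^2 u² dx = 1, so ||u||_L² = 1.
∫_0^2 (u')² dx = 9*π^2/4, so ||u'||_L² = 3*π/2.
Ratio ||u||_L² / ||u'||_L² = 2/(3*π).
Sharp Poincaré constant on H^1_0(0, 2) is C_P = L/π = 2/π, achieved by sin(π/2·x).
This is the k = 3 harmonic; the ratio L/(kπ) is strictly less than C_P = L/π, consistent with the sharp inequality ||u||_L² ≤ C_P ||u'||_L².


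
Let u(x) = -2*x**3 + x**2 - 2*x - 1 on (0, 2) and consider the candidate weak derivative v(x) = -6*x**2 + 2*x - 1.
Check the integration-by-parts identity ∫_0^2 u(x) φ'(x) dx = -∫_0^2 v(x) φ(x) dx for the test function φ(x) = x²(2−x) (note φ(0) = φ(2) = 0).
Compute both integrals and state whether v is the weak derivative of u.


LHS = 184/15, RHS = 164/15. No, v is not the weak derivative of u.

u(x) = -2*x**3 + x**2 - 2*x - 1, classical derivative u'(x) = -6*x**2 + 2*x - 2.
φ(x) = x²(2−x), so φ'(x) = x*(4 - 3*x).
Note φ(0) = φ(2) = 0, so the boundary term u·φ vanishes.
LHS = ∫_0^2 u(x) φ'(x) dx = ∫_0^2 (6*x^5 - 11*x^4 + 10*x^3 - 5*x^2 - 4*x) dx. Term by term:
  ∫_0^2 6*x^5 dx = 64;  ∫_0^2 -11*x^4 dx = -352/5;  ∫_0^2 10*x^3 dx = 40;
  ∫_0^2 -5*x^2 dx = -40/3;  ∫_0^2 -4*x dx = -8.
Sum: 64 − 352/5 + 40 − 40/3 − 8 = 184/15.
So LHS = 184/15.
∫_0^2 v(x) φ(x) dx = ∫_0^2 (6*x^5 - 14*x^4 + 5*x^3 - 2*x^2) dx. Term by term:
  ∫_0^2 6*x^5 dx = 64;  ∫_0^2 -14*x^4 dx = -448/5;  ∫_0^2 5*x^3 dx = 20;
  ∫_0^2 -2*x^2 dx = -16/3.
Sum: 64 − 448/5 + 20 − 16/3 = -164/15.
So RHS = -∫_0^2 v(x) φ(x) dx = 164/15.
LHS − RHS = 4/3 ≠ 0, so the identity fails.
(For a valid weak derivative the identity must hold for EVERY test function, in particular this one. The failure shows v is NOT the weak derivative of u.)
Correct weak derivative would be u'(x) = -6*x**2 + 2*x - 2.


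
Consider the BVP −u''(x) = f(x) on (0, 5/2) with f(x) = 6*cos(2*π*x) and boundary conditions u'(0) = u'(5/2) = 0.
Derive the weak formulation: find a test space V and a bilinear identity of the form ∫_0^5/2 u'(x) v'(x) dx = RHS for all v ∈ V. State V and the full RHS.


V = H^1(0, 5/2) (no boundary constraint on v; u is determined up to an additive constant); weak form: ∫_0^5/2 u'v' dx = ∫_0^5/2 (6*cos(2*π*x)) v dx for all v ∈ V.

Multiply both sides by a test function v and integrate from 0 to 5/2:
  ∫_0^5/2 −u''(x) v(x) dx = ∫_0^5/2 f(x) v(x) dx.
Integrate the LHS by parts once:
  ∫_0^5/2 −u'' v dx = −[u'(x) v(x)]_0^5/2 + ∫_0^5/2 u'(x) v'(x) dx.
Thus ∫_0^5/2 u'(x) v'(x) dx = ∫_0^5/2 f(x) v(x) dx + [u'(x) v(x)]_0^5/2.
Choose V so that boundary terms are either known or forced to vanish.
u has homogeneous Neumann: u'(0) = u'(5/2) = 0. So [u' v]_0^5/2 = 0·v(5/2) − 0·v(0) = 0 for any v; take V = H^1(0, 5/2).
Weak formulation: find u (satisfying any essential BC) such that ∫_0^5/2 u'(x) v'(x) dx = ∫_0^5/2 f v dx for all v ∈ V (homogeneous Neumann, so boundary terms vanish).
Substituting f(x) = 6*cos(2*π*x), the right-hand side is ∫_0^5/2 (6*cos(2*π*x)) v dx.
Compatibility check (pure Neumann): taking v ≡ 1 ∈ V gives 0 = ∫_0^5/2 f dx + (0) − (0), i.e. ∫_0^5/2 f dx must equal u'(0) − u'(5/2) = 0. Indeed ∫_0^5/2 (6*cos(2*π*x)) dx = 0, so the data are compatible. The solution is then unique only up to an additive constant (fix it e.g. by requiring ∫_0^5/2 u dx = 0).


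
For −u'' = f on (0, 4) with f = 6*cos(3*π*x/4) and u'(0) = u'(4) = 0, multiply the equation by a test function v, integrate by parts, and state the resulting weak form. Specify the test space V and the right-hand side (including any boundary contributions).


V = H^1(0, 4) (no boundary constraint on v; u is determined up to an additive constant); weak form: ∫_0^4 u'v' dx = ∫_0^4 (6*cos(3*π*x/4)) v dx for all v ∈ V.

Multiply both sides by a test function v and integrate from 0 to 4:
  ∫_0^4 −u''(x) v(x) dx = ∫_0^4 f(x) v(x) dx.
Integrate the LHS by parts once:
  ∫_0^4 −u'' v dx = −[u'(x) v(x)]_0^4 + ∫_0^4 u'(x) v'(x) dx.
Thus ∫_0^4 u'(x) v'(x) dx = ∫_0^4 f(x) v(x) dx + [u'(x) v(x)]_0^4.
Choose V so that boundary terms are either known or forced to vanish.
u has homogeneous Neumann: u'(0) = u'(4) = 0. So [u' v]_0^4 = 0·v(4) − 0·v(0) = 0 for any v; take V = H^1(0, 4).
Weak formulation: find u (satisfying any essential BC) such that ∫_0^4 u'(x) v'(x) dx = ∫_0^4 f v dx for all v ∈ V (homogeneous Neumann, so boundary terms vanish).
Substituting f(x) = 6*cos(3*π*x/4), the right-hand side is ∫_0^4 (6*cos(3*π*x/4)) v dx.
Compatibility check (pure Neumann): taking v ≡ 1 ∈ V gives 0 = ∫_0^4 f dx + (0) − (0), i.e. ∫_0^4 f dx must equal u'(0) − u'(4) = 0. Indeed ∫_0^4 (6*cos(3*π*x/4)) dx = 0, so the data are compatible. The solution is then unique only up to an additive constant (fix it e.g. by requiring ∫_0^4 u dx = 0).


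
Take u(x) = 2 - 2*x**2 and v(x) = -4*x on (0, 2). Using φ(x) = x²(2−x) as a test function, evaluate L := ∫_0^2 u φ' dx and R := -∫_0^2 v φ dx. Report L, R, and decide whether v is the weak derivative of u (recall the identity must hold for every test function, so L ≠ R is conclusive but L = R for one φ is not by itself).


LHS = 32/5, RHS = 32/5. Yes, v = u' weakly.

u(x) = 2 - 2*x**2, classical derivative u'(x) = -4*x.
φ(x) = x²(2−x), so φ'(x) = x*(4 - 3*x).
Note φ(0) = φ(2) = 0, so the boundary term u·φ vanishes.
LHS = ∫_0^2 u(x) φ'(x) dx = ∫_0^2 (6*x^4 - 8*x^3 - 6*x^2 + 8*x) dx. Term by term:
  ∫_0^2 6*x^4 dx = 192/5;  ∫_0^2 -8*x^3 dx = -32;  ∫_0^2 -6*x^2 dx = -16;
  ∫_0^2 8*x dx = 16.
Sum: 192/5 − 32 − 16 + 16 = 32/5.
So LHS = 32/5.
∫_0^2 v(x) φ(x) dx = ∫_0^2 (4*x^4 - 8*x^3) dx. Term by term:
  ∫_0^2 4*x^4 dx = 128/5;  ∫_0^2 -8*x^3 dx = -32.
Sum: 128/5 − 32 = -32/5.
So RHS = -∫_0^2 v(x) φ(x) dx = 32/5.
LHS = RHS, so the identity holds for this test φ.
Moreover u is smooth here and v(x) = u'(x) = -4*x pointwise, so the identity holds for every test function. Hence v is the weak derivative of u.


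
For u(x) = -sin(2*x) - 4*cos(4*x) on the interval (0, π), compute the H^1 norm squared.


||u||_{H^1(0,π)}^2 = 277*π/2

u'(x) = 16*sin(4*x) - 2*cos(2*x).
Expand u² and (u')² and integrate term by term on (0, π), using: for integers n ≥ 1, ∫_0^π sin²(nx) dx = ∫_0^π cos²(nx) dx = π/2; for n ≠ n', ∫_0^π sin(nx)sin(n'x) dx = ∫_0^π cos(nx)cos(n'x) dx = 0; and by product-to-sum, ∫_0^π sin(nx)cos(n'x) dx = ½∫_0^π [sin((n+n')x) + sin((n−n')x)] dx, which is 0 when n+n' is even and 2n/(n²−n'²) when n+n' is odd (it need not vanish on (0, π)).
  u² squared terms: (-1)²·∫sin(2x)² dx = 1·π/2 = π/2;  (-4)²·∫cos(4x)² dx = 16·π/2 = 8*π.
  u² cross terms: 2·(-1)·(-4)·∫sin(2x)·cos(4x) dx = 8·(0) = 0.
  So ∫_0^π u² dx = π/2 + 8*π + 0 = 17*π/2.
  (u')² squared terms: (-2)²·∫cos(2x)² dx = 4·π/2 = 2*π;  (16)²·∫sin(4x)² dx = 256·π/2 = 128*π.
  (u')² cross terms: 2·(-2)·(16)·∫cos(2x)·sin(4x) dx = -64·(0) = 0.
  So ∫_0^π (u')² dx = 2*π + 128*π + 0 = 130*π.
||u||_{H^1}^2 = (17*π/2) + (130*π) = 277*π/2.
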